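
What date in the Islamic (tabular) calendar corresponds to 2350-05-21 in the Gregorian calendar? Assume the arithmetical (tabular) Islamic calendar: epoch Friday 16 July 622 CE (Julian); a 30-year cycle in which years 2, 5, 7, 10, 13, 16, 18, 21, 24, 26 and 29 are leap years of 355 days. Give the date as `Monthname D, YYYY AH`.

Both dates share Julian Day Number 2579520; in the tabular Islamic calendar that is 13 Dhu al-Qa'dah 1781 AH.

Dhu al-Qa'dah 13, 1781 AH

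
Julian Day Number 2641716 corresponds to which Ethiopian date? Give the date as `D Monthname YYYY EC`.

23 Nehase 2512 EC

The Gregorian equivalent of JDN 2641716 is 2 September 2520.
In the Ethiopian calendar that day is 23 Nehase 2512 EC.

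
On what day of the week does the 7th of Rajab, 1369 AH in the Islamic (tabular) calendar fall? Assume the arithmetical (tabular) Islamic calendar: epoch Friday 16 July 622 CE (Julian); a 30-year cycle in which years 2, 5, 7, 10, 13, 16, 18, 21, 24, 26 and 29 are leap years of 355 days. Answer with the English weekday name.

Tuesday

Equivalently 25 April 1950 Gregorian, JDN 2433397.
2433397 ≡ 1 (mod 7); counting from Monday = 0 gives Tuesday.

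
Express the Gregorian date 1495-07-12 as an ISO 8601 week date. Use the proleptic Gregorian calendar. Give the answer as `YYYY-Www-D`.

The weekday is Friday (ISO weekday 5).
That Friday belongs to ISO week 28 of ISO year 1495.

1495-W28-5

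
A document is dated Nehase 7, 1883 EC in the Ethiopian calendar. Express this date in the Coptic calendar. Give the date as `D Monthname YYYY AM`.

7 Mesori 1607 AM

The source date corresponds to 12 August 1891 in the Gregorian calendar (JDN 2411957).
That day falls on 7 Mesori 1607 AM in the Coptic calendar.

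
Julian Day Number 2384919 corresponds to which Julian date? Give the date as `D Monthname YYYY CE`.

21 July 1817 CE

JDN 2384919 is 2 August 1817 in the Gregorian calendar.
In the Julian calendar that day is 21 July 1817 CE.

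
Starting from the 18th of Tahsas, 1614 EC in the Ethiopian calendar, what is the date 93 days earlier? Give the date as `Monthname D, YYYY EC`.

Meskerem 15, 1614 EC

Counting 93 days back from JDN 2313476 reaches JDN 2313383, which is Meskerem 15, 1614 EC.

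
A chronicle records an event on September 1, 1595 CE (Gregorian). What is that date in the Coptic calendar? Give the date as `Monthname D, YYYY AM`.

Mesori 29, 1311 AM

Both dates share Julian Day Number 2303865; in the Coptic calendar that is 29 Mesori 1311 AM.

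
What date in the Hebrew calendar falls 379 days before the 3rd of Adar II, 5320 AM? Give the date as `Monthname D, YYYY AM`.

Adar 9, 5319 AM

Counting 379 days back from JDN 2290908 reaches JDN 2290529, which is Adar 9, 5319 AM.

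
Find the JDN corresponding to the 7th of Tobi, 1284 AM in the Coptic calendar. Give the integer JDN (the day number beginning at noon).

In the proleptic Gregorian calendar the same day is 13 January 1568.
JDN 2451545 is 1 January 2000 CE (Gregorian); the target day is −157773 days from there, so JDN = 2293772.

2293772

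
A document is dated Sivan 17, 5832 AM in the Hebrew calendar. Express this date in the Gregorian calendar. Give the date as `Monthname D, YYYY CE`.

Both dates share Julian Day Number 2477997; in the Gregorian calendar that is 3 June 2072 CE.

June 3, 2072 CE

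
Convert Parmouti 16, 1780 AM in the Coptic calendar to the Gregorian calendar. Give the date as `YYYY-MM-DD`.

Both dates share Julian Day Number 2475035; in the Gregorian calendar that is 24 April 2064 CE.

2064-04-24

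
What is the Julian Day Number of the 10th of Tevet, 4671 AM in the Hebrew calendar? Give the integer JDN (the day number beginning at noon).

Equivalently 19 December 910 (proleptic Gregorian).
JDN 2400001 is 17 November 1858 CE (Gregorian), MJD 0; the target day is −346218 days from there, so JDN = 2053783.

2053783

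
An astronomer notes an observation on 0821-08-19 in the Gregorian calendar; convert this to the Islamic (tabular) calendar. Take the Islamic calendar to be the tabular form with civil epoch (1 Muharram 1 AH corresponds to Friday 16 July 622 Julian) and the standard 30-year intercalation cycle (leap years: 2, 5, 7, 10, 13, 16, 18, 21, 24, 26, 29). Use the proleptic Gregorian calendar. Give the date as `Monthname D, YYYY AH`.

Rabi' al-Awwal 12, 206 AH

Julian Day Number of the source date = 2021155.
Converting JDN 2021155 to the tabular Islamic calendar gives 12 Rabi' al-Awwal 206 AH.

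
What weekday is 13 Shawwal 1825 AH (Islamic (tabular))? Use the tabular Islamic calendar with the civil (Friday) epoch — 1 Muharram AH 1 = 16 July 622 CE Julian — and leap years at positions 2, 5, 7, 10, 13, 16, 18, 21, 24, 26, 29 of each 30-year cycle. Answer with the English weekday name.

In the Gregorian calendar this is 29 December 2392 (JDN 2595083).
2595083 ≡ 1 (mod 7); counting from Monday = 0 gives Tuesday.

Tuesday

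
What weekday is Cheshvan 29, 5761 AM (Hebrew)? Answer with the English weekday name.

In the Gregorian calendar this is 27 November 2000 (JDN 2451876).
2451876 ≡ 0 (mod 7); counting from Monday = 0 gives Monday.

Monday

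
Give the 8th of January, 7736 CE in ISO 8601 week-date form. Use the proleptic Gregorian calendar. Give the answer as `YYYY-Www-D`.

7736-W01-7

The weekday is Sunday (ISO weekday 7).
That Sunday belongs to ISO week 1 of ISO year 7736.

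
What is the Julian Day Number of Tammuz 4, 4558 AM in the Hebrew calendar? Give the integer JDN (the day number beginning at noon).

In the proleptic Gregorian calendar the same day is 26 June 798.
JDN 2400001 is 17 November 1858 CE (Gregorian), MJD 0; the target day is −387301 days from there, so JDN = 2012700.

2012700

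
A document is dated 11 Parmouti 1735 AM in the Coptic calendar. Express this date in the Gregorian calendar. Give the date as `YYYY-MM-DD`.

Julian Day Number of the source date = 2458593.
Converting JDN 2458593 to the Gregorian calendar gives 19 April 2019 CE.

2019-04-19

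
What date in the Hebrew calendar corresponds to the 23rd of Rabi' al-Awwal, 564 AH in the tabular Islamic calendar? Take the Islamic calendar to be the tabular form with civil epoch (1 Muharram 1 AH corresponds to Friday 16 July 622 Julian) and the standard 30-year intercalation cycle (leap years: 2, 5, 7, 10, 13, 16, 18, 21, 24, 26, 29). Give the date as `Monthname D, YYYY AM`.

Julian Day Number of the source date = 2148029.
Converting JDN 2148029 to the Hebrew calendar gives 24 Tevet 4929 AM.

Tevet 24, 4929 AM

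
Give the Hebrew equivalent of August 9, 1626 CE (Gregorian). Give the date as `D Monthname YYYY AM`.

Both dates share Julian Day Number 2315165; in the Hebrew calendar that is 17 Av 5386 AM.

17 Av 5386 AM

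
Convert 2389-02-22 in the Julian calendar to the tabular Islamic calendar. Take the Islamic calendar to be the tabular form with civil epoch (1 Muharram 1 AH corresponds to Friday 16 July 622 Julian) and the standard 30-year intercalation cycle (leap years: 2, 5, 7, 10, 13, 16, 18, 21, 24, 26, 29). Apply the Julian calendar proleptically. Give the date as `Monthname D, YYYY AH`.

Dhu al-Qa'dah 12, 1821 AH

The source date corresponds to 10 March 2389 in the Gregorian calendar (JDN 2593693).
That day falls on 12 Dhu al-Qa'dah 1821 AH in the tabular Islamic calendar.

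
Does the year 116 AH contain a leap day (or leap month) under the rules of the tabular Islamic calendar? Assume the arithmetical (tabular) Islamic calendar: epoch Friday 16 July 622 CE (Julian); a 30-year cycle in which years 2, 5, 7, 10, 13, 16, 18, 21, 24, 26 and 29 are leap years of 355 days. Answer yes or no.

yes

Year 116 AH is year 26 of its 30-year cycle; leap positions are 2, 5, 7, 10, 13, 16, 18, 21, 24, 26, 29, so it is a leap year (355 days).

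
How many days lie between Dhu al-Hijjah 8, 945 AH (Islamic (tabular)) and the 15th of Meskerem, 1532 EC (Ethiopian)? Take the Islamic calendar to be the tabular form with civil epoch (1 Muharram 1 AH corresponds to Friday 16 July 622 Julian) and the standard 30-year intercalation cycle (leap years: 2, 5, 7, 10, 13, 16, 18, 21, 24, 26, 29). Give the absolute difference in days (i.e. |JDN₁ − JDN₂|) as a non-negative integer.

First date → JDN 2283294; second date → JDN 2283433.
The interval is |2283294 − 2283433| = 139 days.

139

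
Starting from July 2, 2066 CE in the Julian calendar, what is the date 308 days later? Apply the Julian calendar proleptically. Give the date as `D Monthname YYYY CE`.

JDN of July 2, 2066 CE = 2475847.
2475847 + 308 = 2476155.
JDN 2476155 in the Julian calendar is 6 May 2067 CE.

6 May 2067 CE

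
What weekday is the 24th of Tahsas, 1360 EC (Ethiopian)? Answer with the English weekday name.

In the proleptic Gregorian calendar this is 29 December 1367 (JDN 2220709).
Since JDN mod 7 = 1 (0 = Monday), the day is Tuesday.

Tuesday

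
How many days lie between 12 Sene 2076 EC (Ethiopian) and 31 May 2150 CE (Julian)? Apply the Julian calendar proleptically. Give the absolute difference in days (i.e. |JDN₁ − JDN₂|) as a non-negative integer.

First date → JDN 2482396; second date → JDN 2506496.
The interval is |2482396 − 2506496| = 24100 days.

24100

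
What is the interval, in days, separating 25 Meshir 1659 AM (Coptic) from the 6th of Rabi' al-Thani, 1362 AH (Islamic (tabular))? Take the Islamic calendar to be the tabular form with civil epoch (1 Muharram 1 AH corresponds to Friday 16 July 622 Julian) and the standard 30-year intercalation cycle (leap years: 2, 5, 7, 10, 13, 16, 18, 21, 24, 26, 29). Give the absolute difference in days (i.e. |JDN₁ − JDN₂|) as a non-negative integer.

39

First date → JDN 2430788; second date → JDN 2430827.
The interval is |2430788 − 2430827| = 39 days.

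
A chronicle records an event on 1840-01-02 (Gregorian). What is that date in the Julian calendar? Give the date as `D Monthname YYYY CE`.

21 December 1839 CE

The Julian–Gregorian offset here is 12 days (Julian trailing).
2 January 1840 Gregorian − 12 days → 21 December 1839 Julian.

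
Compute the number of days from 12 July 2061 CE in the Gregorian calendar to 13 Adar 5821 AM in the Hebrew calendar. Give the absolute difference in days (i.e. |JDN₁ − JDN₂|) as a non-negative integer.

129

First date → JDN 2474018; second date → JDN 2473889.
The interval is |2474018 − 2473889| = 129 days.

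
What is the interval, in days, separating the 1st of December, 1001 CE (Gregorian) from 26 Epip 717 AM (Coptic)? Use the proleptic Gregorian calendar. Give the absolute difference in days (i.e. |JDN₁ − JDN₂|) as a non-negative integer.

128

JDN of the first date = 2087002.
JDN of the second date = 2086874.
|2086874 − 2087002| = 128.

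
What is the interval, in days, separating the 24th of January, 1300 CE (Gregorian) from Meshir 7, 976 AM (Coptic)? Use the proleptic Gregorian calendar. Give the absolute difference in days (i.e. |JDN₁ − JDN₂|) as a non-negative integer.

14594

JDN of the first date = 2195899.
JDN of the second date = 2181305.
|2181305 − 2195899| = 14594.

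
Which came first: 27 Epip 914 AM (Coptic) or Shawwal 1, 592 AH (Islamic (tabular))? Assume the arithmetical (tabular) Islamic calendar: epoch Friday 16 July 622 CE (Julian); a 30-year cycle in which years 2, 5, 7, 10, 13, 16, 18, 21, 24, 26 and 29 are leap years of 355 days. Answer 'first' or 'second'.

second

Converting both to JDN: 2158829 vs 2158137; the smaller is the second.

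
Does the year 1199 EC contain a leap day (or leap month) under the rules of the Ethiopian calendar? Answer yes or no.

yes

1199 mod 4 = 3; in the Ethiopian calendar a year is leap when year mod 4 = 3, so it is a leap year.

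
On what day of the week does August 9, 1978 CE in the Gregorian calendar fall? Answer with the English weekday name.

Wednesday

JDN 2443730 mod 7 = 2, and JDN 0 was a Monday, so this is a Wednesday.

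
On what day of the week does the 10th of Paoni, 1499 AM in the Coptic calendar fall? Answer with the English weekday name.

Sunday

In the Gregorian calendar this is 15 June 1783 (JDN 2372453).
JDN 2372453 mod 7 = 6, and JDN 0 was a Monday, so this is a Sunday.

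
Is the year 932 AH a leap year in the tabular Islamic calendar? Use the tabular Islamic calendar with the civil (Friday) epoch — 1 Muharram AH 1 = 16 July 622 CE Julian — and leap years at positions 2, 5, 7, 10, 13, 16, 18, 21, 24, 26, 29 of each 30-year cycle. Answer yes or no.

yes

Year 932 AH is year 2 of its 30-year cycle; leap positions are 2, 5, 7, 10, 13, 16, 18, 21, 24, 26, 29, so it is a leap year (355 days).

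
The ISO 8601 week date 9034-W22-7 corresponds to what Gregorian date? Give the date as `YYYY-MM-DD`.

ISO week 1 of 9034 is the week containing the first Thursday of 9034.
Week 22, day 7 (Sunday) lands on 9034-06-01.

9034-06-01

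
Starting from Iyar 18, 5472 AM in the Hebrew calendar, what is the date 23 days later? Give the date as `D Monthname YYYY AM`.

JDN of Iyar 18, 5472 AM = 2346499.
2346499 + 23 = 2346522.
JDN 2346522 in the Hebrew calendar is 12 Sivan 5472 AM.

12 Sivan 5472 AM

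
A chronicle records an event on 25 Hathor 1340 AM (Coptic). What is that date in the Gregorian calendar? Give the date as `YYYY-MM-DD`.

Julian Day Number of the source date = 2314184.
Converting JDN 2314184 to the Gregorian calendar gives 2 December 1623 CE.

1623-12-02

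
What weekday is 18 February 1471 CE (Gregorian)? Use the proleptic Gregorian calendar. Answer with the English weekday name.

2258380 ≡ 5 (mod 7); counting from Monday = 0 gives Saturday.

Saturday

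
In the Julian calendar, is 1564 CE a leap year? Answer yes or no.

1564 mod 4 = 0, so it is a leap year in the Julian calendar.

yes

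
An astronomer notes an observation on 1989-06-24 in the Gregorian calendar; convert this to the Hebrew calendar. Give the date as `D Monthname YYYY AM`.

21 Sivan 5749 AM

Julian Day Number of the source date = 2447702.
Converting JDN 2447702 to the Hebrew calendar gives 21 Sivan 5749 AM.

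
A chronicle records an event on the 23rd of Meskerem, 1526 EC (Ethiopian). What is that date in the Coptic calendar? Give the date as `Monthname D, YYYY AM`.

Thout 23, 1250 AM

The source date corresponds to 30 September 1533 in the proleptic Gregorian calendar (JDN 2281249).
That day falls on 23 Thout 1250 AM in the Coptic calendar.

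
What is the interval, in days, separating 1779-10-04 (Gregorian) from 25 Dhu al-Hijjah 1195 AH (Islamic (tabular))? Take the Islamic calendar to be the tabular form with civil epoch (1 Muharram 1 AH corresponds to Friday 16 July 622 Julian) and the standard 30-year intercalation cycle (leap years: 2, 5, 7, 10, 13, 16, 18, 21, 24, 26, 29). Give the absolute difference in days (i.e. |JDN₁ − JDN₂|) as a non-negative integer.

JDN of the first date = 2371103.
JDN of the second date = 2371903.
|2371903 − 2371103| = 800.

800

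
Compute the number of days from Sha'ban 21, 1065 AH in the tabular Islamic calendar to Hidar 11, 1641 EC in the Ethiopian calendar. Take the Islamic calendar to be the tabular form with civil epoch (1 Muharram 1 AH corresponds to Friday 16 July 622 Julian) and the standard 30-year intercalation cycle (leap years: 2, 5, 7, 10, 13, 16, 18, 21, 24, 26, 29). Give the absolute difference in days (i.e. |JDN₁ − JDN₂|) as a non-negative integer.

2412

JDN of the first date = 2325713.
JDN of the second date = 2323301.
|2323301 − 2325713| = 2412.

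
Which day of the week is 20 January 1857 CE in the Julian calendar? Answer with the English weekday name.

Sunday

This is JDN 2399347 (1 February 1857 Gregorian).
2399347 ≡ 6 (mod 7); counting from Monday = 0 gives Sunday.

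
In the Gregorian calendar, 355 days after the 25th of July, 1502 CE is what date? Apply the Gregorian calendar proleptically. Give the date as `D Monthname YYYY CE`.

Counting 355 days forward from JDN 2269859 reaches JDN 2270214, which is 15 July 1503 CE.

15 July 1503 CE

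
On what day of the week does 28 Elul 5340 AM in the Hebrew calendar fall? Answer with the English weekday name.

Equivalently 18 September 1580 Gregorian, JDN 2298404.
Since JDN mod 7 = 3 (0 = Monday), the day is Thursday.

Thursday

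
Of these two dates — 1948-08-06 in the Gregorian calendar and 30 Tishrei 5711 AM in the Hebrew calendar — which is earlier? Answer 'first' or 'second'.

Converting both to JDN: 2432770 vs 2433566; the smaller is the first.

first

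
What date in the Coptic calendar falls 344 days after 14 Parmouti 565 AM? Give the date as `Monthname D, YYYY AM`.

Paremhat 23, 566 AM

Counting 344 days forward from JDN 2031254 reaches JDN 2031598, which is Paremhat 23, 566 AM.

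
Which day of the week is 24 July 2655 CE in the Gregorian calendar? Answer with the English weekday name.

JDN 2690983 mod 7 = 1, and JDN 0 was a Monday, so this is a Tuesday.

Tuesday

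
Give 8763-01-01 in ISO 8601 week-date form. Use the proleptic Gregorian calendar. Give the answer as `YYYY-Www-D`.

8763-W01-2

The weekday is Tuesday (ISO weekday 2).
That Tuesday belongs to ISO week 1 of ISO year 8763.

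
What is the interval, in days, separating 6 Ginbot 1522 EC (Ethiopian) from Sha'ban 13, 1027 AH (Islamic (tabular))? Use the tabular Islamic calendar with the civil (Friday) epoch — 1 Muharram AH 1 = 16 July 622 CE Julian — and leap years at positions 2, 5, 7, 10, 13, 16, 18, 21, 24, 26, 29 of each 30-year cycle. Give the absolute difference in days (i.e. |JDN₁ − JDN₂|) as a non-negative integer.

32228

JDN of the first date = 2280011.
JDN of the second date = 2312239.
|2312239 − 2280011| = 32228.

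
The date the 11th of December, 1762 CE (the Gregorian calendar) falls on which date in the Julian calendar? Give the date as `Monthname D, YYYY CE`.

November 30, 1762 CE

At this point the Julian calendar is 11 days behind the Gregorian.
11 December 1762 Gregorian − 11 days → 30 November 1762 Julian.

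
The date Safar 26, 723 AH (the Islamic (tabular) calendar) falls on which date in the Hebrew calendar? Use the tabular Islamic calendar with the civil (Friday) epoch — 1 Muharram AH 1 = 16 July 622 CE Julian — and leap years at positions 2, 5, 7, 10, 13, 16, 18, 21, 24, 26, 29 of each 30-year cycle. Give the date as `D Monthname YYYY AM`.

28 Adar 5083 AM

The source date corresponds to 14 March 1323 in the proleptic Gregorian calendar (JDN 2204348).
That day falls on 28 Adar 5083 AM in the Hebrew calendar.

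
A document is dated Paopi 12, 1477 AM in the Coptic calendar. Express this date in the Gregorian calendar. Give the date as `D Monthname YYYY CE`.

20 October 1760 CE

Julian Day Number of the source date = 2364180.
Converting JDN 2364180 to the Gregorian calendar gives 20 October 1760 CE.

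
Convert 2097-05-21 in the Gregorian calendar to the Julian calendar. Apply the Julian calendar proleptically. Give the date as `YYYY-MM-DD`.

2097-05-08

For dates in this range the Gregorian date is 13 days ahead of the Julian.
21 May 2097 Gregorian − 13 days → 8 May 2097 Julian.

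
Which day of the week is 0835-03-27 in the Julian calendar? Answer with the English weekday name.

Saturday

Equivalently 31 March 835 Gregorian, JDN 2026127.
2026127 ≡ 5 (mod 7); counting from Monday = 0 gives Saturday.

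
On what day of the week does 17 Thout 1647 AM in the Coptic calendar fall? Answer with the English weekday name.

Equivalently 27 September 1930 Gregorian, JDN 2426247.
2426247 ≡ 5 (mod 7); counting from Monday = 0 gives Saturday.

Saturday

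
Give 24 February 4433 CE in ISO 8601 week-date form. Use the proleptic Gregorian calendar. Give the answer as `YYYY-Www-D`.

The weekday is Thursday (ISO weekday 4).
That Thursday belongs to ISO week 8 of ISO year 4433.

4433-W08-4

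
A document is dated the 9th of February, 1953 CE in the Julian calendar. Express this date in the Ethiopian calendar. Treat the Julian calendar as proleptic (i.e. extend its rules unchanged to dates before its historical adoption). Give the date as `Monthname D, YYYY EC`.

Julian Day Number of the source date = 2434431.
Converting JDN 2434431 to the Ethiopian calendar gives 15 Yekatit 1945 EC.

Yekatit 15, 1945 EC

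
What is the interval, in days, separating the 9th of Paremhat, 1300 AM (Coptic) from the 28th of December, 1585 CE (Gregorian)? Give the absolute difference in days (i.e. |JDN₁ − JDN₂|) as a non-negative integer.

First date → JDN 2299678; second date → JDN 2300331.
The interval is |2299678 − 2300331| = 653 days.

653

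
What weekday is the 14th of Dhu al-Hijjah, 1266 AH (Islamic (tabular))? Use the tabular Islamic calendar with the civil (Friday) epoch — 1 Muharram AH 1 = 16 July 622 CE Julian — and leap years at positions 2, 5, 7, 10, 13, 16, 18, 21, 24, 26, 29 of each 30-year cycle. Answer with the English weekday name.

This is JDN 2397052 (21 October 1850 Gregorian).
Since JDN mod 7 = 0 (0 = Monday), the day is Monday.

Monday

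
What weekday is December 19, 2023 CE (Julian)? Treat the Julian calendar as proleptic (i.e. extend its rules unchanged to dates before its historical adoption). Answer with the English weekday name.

Monday

Equivalently 1 January 2024 Gregorian, JDN 2460311.
2460311 ≡ 0 (mod 7); counting from Monday = 0 gives Monday.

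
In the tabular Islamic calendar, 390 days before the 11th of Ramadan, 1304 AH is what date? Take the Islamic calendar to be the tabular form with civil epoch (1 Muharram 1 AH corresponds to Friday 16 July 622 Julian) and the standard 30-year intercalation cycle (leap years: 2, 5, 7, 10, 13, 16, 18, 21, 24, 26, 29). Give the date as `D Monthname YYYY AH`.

JDN of the 11th of Ramadan, 1304 AH = 2410426.
2410426 − 390 = 2410036.
JDN 2410036 in the tabular Islamic calendar is 5 Sha'ban 1303 AH.

5 Sha'ban 1303 AH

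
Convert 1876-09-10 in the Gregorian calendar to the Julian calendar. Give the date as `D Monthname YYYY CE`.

The Julian–Gregorian offset here is 12 days (Julian trailing).
10 September 1876 Gregorian − 12 days → 29 August 1876 Julian.

29 August 1876 CE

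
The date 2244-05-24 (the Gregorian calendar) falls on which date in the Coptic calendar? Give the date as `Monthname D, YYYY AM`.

Pashons 14, 1960 AM

Julian Day Number of the source date = 2540808.
Converting JDN 2540808 to the Coptic calendar gives 14 Pashons 1960 AM.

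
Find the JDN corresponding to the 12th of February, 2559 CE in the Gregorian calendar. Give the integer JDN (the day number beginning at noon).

2655758

JDN 2451545 is 1 January 2000 CE (Gregorian); the target day is +204213 days from there, so JDN = 2655758.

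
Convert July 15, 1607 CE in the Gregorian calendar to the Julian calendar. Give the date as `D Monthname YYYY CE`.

5 July 1607 CE

At this point the Julian calendar is 10 days behind the Gregorian.
15 July 1607 Gregorian − 10 days → 5 July 1607 Julian.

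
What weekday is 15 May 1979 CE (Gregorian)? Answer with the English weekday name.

Since JDN mod 7 = 1 (0 = Monday), the day is Tuesday.

Tuesday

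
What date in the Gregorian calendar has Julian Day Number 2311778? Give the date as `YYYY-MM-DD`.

1617-05-01

Counting from JDN 2299161 = 15 Oct 1582 gives an offset of 12617 days.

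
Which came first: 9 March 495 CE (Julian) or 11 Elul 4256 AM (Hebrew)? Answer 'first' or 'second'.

First date → JDN 1901924; second date → JDN 1902470.
JDN 1901924 < JDN 1902470, so the first date is earlier.

first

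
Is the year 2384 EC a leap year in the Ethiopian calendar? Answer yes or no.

no

2384 mod 4 = 0; in the Ethiopian calendar a year is leap when year mod 4 = 3, so it is a common year.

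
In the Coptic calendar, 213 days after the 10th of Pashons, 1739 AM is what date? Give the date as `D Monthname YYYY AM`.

7 Koiak 1740 AM

The starting date is JDN 2460083; 2460083 + 213 = 2460296.
JDN 2460296 corresponds to 7 Koiak 1740 AM.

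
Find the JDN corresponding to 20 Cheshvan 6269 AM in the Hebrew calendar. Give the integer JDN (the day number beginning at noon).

2637407

In the Gregorian calendar the same day is 15 November 2508.
JDN 2451545 is 1 January 2000 CE (Gregorian); the target day is +185862 days from there, so JDN = 2637407.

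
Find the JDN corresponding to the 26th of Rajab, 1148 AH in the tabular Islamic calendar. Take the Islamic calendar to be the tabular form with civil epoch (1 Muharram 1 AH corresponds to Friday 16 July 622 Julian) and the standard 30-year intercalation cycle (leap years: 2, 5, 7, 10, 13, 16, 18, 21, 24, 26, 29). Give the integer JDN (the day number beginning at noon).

In the Gregorian calendar the same day is 12 December 1735.
JDN 2451545 is 1 January 2000 CE (Gregorian); the target day is −96444 days from there, so JDN = 2355101.

2355101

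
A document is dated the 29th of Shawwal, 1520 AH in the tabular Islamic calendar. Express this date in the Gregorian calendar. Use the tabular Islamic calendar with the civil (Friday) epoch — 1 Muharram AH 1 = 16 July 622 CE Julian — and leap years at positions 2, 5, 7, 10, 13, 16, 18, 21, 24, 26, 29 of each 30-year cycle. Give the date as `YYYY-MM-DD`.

2097-02-12

Both dates share Julian Day Number 2487017; in the Gregorian calendar that is 12 February 2097 CE.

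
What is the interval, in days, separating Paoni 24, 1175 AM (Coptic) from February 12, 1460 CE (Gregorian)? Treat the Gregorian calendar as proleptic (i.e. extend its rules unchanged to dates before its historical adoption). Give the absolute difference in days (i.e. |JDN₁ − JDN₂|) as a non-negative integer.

230

First date → JDN 2254126; second date → JDN 2254356.
The interval is |2254126 − 2254356| = 230 days.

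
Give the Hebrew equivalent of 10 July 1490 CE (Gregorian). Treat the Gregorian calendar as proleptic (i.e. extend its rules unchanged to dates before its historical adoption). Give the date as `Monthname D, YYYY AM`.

Tammuz 12, 5250 AM

Both dates share Julian Day Number 2265462; in the Hebrew calendar that is 12 Tammuz 5250 AM.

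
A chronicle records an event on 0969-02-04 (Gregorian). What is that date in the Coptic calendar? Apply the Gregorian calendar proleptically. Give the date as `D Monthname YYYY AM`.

Julian Day Number of the source date = 2075015.
Converting JDN 2075015 to the Coptic calendar gives 5 Meshir 685 AM.

5 Meshir 685 AM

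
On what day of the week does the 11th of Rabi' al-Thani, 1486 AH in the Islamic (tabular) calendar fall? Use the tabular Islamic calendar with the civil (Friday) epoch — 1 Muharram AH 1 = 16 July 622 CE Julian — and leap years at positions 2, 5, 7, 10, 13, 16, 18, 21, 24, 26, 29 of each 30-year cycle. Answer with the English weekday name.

Equivalently 6 August 2063 Gregorian, JDN 2474773.
JDN 2474773 mod 7 = 0, and JDN 0 was a Monday, so this is a Monday.

Monday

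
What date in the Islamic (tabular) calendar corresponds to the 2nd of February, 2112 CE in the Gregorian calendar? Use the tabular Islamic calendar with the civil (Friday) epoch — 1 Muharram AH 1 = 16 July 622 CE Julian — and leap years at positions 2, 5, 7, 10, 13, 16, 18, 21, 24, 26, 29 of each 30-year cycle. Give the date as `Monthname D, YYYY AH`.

Both dates share Julian Day Number 2492484; in the tabular Islamic calendar that is 3 Rabi' al-Thani 1536 AH.

Rabi' al-Thani 3, 1536 AH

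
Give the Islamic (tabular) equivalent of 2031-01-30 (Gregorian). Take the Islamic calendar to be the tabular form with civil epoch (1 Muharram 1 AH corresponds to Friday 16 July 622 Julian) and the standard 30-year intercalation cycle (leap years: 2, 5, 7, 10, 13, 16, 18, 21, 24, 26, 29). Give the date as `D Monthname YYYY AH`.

6 Shawwal 1452 AH

Julian Day Number of the source date = 2462897.
Converting JDN 2462897 to the tabular Islamic calendar gives 6 Shawwal 1452 AH.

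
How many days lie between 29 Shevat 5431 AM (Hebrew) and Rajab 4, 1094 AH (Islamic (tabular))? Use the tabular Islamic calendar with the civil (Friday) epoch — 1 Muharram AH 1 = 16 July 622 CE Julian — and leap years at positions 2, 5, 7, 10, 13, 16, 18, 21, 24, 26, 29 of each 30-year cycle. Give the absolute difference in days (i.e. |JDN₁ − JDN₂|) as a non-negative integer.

JDN of the first date = 2331420.
JDN of the second date = 2335943.
|2335943 − 2331420| = 4523.

4523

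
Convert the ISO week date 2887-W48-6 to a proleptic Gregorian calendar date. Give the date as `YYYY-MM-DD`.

2887-11-29

ISO week 1 of 2887 is the week containing the first Thursday of 2887.
Week 48, day 6 (Saturday) lands on 2887-11-29.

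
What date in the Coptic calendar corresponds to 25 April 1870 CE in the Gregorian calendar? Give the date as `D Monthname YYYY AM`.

18 Parmouti 1586 AM

Julian Day Number of the source date = 2404178.
Converting JDN 2404178 to the Coptic calendar gives 18 Parmouti 1586 AM.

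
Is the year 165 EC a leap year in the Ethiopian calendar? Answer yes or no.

no

165 mod 4 = 1; in the Ethiopian calendar a year is leap when year mod 4 = 3, so it is a common year.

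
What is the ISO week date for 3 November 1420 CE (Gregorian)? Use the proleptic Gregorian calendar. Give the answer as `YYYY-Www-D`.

1420-W44-5

The weekday is Friday (ISO weekday 5).
That Friday belongs to ISO week 44 of ISO year 1420.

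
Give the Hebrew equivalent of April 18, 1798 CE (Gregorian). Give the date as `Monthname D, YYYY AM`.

Julian Day Number of the source date = 2377874.
Converting JDN 2377874 to the Hebrew calendar gives 2 Iyar 5558 AM.

Iyar 2, 5558 AM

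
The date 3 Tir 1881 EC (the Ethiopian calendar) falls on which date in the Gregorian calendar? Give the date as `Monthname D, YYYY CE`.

Julian Day Number of the source date = 2411013.
Converting JDN 2411013 to the Gregorian calendar gives 10 January 1889 CE.

January 10, 1889 CE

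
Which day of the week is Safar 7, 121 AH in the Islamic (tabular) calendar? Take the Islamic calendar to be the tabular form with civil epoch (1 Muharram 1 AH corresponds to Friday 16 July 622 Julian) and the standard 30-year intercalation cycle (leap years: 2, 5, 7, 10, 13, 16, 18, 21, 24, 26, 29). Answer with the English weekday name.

Friday

This is JDN 1991000 (27 January 739 Gregorian).
JDN 1991000 mod 7 = 4, and JDN 0 was a Monday, so this is a Friday.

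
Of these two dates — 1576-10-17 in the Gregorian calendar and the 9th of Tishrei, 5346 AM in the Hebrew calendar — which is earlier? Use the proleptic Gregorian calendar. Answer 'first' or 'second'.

The two dates have Julian Day Numbers 2296972 and 2300244 respectively.
Since 2296972 < 2300244, the first date comes first.

first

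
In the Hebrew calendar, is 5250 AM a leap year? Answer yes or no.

Hebrew year 5250 is year 6 of its 19-year Metonic cycle; leap years are at positions 3, 6, 8, 11, 14, 17, 19, so it is a leap year (13 months).

yes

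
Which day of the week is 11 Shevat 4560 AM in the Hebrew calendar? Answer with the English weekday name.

Equivalently 16 January 800 Gregorian, JDN 2013269.
Since JDN mod 7 = 6 (0 = Monday), the day is Sunday.

Sunday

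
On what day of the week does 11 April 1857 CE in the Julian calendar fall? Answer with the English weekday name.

Equivalently 23 April 1857 Gregorian, JDN 2399428.
2399428 ≡ 3 (mod 7); counting from Monday = 0 gives Thursday.

Thursday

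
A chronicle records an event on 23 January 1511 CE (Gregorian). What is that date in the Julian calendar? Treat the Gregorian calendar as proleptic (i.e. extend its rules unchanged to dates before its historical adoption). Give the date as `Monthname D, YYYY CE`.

The Julian–Gregorian offset here is 10 days (Julian trailing).
23 January 1511 Gregorian − 10 days → 13 January 1511 Julian.

January 13, 1511 CE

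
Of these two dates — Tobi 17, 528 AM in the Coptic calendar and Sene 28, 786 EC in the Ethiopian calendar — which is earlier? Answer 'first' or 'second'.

second

Converting both to JDN: 2017653 vs 2011239; the smaller is the second.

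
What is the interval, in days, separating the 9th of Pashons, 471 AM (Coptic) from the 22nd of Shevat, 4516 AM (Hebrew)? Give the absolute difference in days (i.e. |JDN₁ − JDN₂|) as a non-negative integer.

First date → JDN 1996945; second date → JDN 1997214.
The interval is |1996945 − 1997214| = 269 days.

269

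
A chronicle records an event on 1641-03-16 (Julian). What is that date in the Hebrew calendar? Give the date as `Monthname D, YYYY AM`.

The source date corresponds to 26 March 1641 in the Gregorian calendar (JDN 2320508).
That day falls on 15 Nisan 5401 AM in the Hebrew calendar.

Nisan 15, 5401 AM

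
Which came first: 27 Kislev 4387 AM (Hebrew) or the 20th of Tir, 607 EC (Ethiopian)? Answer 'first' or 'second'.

First date → JDN 1950030; second date → JDN 1945701.
JDN 1945701 < JDN 1950030, so the second date is earlier.

second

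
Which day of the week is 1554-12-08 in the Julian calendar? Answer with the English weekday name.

Saturday

Equivalently 18 December 1554 Gregorian, JDN 2288998.
Since JDN mod 7 = 5 (0 = Monday), the day is Saturday.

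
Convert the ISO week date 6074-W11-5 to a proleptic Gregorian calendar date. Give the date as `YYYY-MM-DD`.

6074-03-16

ISO week 1 of 6074 is the week containing the first Thursday of 6074.
Week 11, day 5 (Friday) lands on 6074-03-16.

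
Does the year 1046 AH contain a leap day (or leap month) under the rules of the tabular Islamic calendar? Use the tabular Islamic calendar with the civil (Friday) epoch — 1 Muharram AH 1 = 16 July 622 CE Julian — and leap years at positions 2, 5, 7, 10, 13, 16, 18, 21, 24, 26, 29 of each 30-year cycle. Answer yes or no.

Year 1046 AH is year 26 of its 30-year cycle; leap positions are 2, 5, 7, 10, 13, 16, 18, 21, 24, 26, 29, so it is a leap year (355 days).

yes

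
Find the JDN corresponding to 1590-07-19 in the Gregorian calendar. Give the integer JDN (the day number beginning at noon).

JDN 2400001 is 17 November 1858 CE (Gregorian), MJD 0; the target day is −98006 days from there, so JDN = 2301995.

2301995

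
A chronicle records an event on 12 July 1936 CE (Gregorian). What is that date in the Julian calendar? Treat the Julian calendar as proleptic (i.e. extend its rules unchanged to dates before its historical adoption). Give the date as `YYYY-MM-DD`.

1936-06-29

For dates in this range the Gregorian date is 13 days ahead of the Julian.
12 July 1936 Gregorian − 13 days → 29 June 1936 Julian.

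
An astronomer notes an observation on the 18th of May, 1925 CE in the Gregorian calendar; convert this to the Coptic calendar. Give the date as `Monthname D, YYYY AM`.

Pashons 10, 1641 AM

Julian Day Number of the source date = 2424289.
Converting JDN 2424289 to the Coptic calendar gives 10 Pashons 1641 AM.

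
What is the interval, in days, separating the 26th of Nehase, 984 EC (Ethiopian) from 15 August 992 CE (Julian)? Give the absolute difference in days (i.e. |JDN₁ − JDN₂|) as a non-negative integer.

JDN of the first date = 2083617.
JDN of the second date = 2083613.
|2083613 − 2083617| = 4.

4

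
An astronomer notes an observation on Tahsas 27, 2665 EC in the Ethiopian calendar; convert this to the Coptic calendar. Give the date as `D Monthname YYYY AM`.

The source date corresponds to 10 January 2673 in the Gregorian calendar (JDN 2697363).
That day falls on 27 Koiak 2389 AM in the Coptic calendar.

27 Koiak 2389 AM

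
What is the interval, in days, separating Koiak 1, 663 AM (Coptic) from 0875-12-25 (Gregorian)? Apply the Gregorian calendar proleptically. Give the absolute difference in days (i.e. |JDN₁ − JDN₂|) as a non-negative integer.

25909

First date → JDN 2066915; second date → JDN 2041006.
The interval is |2066915 − 2041006| = 25909 days.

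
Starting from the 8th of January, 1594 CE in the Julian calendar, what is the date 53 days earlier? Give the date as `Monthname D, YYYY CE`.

November 16, 1593 CE

JDN of the 8th of January, 1594 CE = 2303274.
2303274 − 53 = 2303221.
JDN 2303221 in the Julian calendar is November 16, 1593 CE.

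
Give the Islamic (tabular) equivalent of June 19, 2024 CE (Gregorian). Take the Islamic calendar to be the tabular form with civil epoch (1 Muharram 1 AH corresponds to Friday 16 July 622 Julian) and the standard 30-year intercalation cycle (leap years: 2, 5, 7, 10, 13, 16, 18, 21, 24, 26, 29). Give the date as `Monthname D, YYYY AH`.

Dhu al-Hijjah 12, 1445 AH

Julian Day Number of the source date = 2460481.
Converting JDN 2460481 to the tabular Islamic calendar gives 12 Dhu al-Hijjah 1445 AH.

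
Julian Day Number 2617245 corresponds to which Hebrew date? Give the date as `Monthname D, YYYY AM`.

JDN 2617245 is 2 September 2453 in the Gregorian calendar.
In the Hebrew calendar that day is Av 28, 6213 AM.

Av 28, 6213 AM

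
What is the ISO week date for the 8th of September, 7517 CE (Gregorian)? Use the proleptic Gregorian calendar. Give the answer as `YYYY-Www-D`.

7517-W36-6

The weekday is Saturday (ISO weekday 6).
That Saturday belongs to ISO week 36 of ISO year 7517.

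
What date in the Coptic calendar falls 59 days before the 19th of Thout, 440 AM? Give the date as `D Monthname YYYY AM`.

26 Epip 439 AM

Counting 59 days back from JDN 1985393 reaches JDN 1985334, which is 26 Epip 439 AM.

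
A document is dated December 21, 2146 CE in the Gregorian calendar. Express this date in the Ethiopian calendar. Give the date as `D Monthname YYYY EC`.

Julian Day Number of the source date = 2505225.
Converting JDN 2505225 to the Ethiopian calendar gives 11 Tahsas 2139 EC.

11 Tahsas 2139 EC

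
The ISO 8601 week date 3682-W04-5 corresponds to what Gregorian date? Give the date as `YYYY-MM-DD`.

ISO week 1 of 3682 is the week containing the first Thursday of 3682.
Week 4, day 5 (Friday) lands on 3682-01-23.

3682-01-23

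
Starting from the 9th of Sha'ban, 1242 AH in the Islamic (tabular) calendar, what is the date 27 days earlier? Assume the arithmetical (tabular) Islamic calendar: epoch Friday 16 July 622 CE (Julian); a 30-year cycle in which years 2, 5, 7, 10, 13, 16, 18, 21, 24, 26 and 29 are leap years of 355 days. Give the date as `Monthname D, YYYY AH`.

The starting date is JDN 2388424; 2388424 − 27 = 2388397.
JDN 2388397 corresponds to Rajab 12, 1242 AH.

Rajab 12, 1242 AH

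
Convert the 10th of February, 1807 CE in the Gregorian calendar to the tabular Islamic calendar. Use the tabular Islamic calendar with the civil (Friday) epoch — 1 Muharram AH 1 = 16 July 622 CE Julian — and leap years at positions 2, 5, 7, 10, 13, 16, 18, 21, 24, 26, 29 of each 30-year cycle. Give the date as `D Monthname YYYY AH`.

2 Dhu al-Hijjah 1221 AH

Julian Day Number of the source date = 2381093.
Converting JDN 2381093 to the tabular Islamic calendar gives 2 Dhu al-Hijjah 1221 AH.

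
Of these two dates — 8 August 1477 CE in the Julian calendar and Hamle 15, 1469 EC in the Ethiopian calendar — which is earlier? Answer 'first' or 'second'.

Converting both to JDN: 2260752 vs 2260722; the smaller is the second.

second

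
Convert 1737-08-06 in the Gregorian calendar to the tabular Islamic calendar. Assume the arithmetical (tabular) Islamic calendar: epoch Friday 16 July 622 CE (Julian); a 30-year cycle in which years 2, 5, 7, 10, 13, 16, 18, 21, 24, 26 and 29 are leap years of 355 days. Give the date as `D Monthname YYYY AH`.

9 Rabi' al-Thani 1150 AH

Both dates share Julian Day Number 2355704; in the tabular Islamic calendar that is 9 Rabi' al-Thani 1150 AH.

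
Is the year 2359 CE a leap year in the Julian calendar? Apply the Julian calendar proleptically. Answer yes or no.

no

2359 mod 4 = 3, so it is a common year in the Julian calendar.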